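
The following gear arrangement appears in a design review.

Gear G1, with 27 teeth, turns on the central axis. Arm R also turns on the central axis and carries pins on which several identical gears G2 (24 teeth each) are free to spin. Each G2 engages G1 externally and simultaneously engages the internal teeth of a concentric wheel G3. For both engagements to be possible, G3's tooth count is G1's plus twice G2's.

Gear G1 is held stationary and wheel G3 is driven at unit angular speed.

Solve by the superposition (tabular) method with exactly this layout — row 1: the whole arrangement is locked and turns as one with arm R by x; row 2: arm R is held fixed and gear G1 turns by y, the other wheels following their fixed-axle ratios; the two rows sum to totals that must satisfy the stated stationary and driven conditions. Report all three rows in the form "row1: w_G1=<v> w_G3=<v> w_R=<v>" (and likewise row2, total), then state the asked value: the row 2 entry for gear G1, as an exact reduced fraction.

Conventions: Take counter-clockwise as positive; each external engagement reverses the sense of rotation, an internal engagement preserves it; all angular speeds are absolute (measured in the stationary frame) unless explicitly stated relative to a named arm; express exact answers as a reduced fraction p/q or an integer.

row1: w_G1=25/34 w_G3=25/34 w_R=25/34
row2: w_G1=-25/34 w_G3=9/34 w_R=0
total: w_G1=0 w_G3=1 w_R=25/34
asked value: -25/34

topology: planetary set — G1 27T / G2 24T / G3 75T, arm = carrier (Willis)
row 1 (train locked, turned with arm): all members turn x
row 2 (arm held, sun turns y): ω_ring = −(27/75)·y, ω_arm = 0
boundary: total ω_sun = x + y = 0 and total ω_ring = x − (27/75)·y = 1  ⇒  y = -25/34, x = 25/34
row 2 ring = −(27/75)·(-25/34) = 9/34
totals (row 1 + row 2): sun 25/34 + (-25/34) = 0, ring 25/34 + 9/34 = 1, arm 25/34 + 0 = 25/34
asked cell (row2, sun) = -25/34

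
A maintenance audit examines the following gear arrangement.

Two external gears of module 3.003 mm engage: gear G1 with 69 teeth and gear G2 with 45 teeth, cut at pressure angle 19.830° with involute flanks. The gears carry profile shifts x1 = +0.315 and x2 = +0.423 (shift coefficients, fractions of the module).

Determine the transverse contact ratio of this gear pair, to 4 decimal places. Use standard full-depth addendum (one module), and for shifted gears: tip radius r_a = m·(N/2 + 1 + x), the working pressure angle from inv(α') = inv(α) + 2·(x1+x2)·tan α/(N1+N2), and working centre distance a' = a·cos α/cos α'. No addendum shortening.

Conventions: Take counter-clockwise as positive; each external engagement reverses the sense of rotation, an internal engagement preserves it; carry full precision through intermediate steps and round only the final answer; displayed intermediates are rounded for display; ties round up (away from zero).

1.6817

recognized (one external pair, fixed centres): single-mesh tooth geometry, m = 3.003, N1 = 69, N2 = 45
base radii: r_b1 = 97.460152, r_b2 = 63.560969
tip radii: r_a1 = 107.552445, r_a2 = 71.840769
inv(α') = inv(19.830°) + 2·(+0.315+0.423)·tan α/(69+45) = 0.01918394  ⇒  α' = 21.68988°
a' = a·cos α / cos α' = 171.1710·cos 19.830°/cos 21.68988° = 173.290460
action lengths: √(r_a1²−r_b1²) = 45.486781, √(r_a2²−r_b2²) = 33.482822
base pitch p_b = π·m·cos α = 8.874785
CR = (45.486781 + 33.482822 − 173.290460·sin 21.68988°)/8.874785 = 1.681668
contact ratio ≈ 1.6817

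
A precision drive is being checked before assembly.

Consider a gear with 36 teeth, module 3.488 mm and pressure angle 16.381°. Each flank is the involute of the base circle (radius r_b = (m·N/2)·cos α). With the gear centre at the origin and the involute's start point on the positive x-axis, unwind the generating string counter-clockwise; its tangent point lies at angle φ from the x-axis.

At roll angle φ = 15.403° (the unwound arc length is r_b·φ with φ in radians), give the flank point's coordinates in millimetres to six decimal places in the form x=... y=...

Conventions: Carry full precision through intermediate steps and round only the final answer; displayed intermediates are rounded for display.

x=62.372918 y=0.387291

topology: single-mesh involute geometry — m = 3.488, N = 36
pitch radius r_p = m·N/2 = 3.488·36/2 = 62.784000
base radius r_b = r_p·cos α = 62.784000·cos 16.381° = 60.235444
roll angle φ = 15.403° = 0.26883306 rad
x = r_b·(cos φ + φ·sin φ) = 62.372918
y = r_b·(sin φ − φ·cos φ) = 0.387291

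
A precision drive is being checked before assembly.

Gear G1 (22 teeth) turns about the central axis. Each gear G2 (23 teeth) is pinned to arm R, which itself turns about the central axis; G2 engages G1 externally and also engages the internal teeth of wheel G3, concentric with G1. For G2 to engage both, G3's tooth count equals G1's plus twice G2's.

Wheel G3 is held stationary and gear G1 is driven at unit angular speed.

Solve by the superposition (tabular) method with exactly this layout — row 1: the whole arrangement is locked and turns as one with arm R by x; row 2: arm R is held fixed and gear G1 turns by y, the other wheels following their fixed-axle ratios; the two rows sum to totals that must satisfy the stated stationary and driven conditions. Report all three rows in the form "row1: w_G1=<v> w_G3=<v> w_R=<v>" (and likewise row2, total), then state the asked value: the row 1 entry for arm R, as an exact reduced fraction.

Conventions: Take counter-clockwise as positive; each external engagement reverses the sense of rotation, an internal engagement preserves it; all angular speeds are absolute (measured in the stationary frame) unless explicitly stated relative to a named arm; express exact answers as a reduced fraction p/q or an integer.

class = planetary set [G3 = 22+2·23 = 68; Willis about the carrier]
superposition row 1 [locked train]: every member turns x
row 2 — arm fixed, fixed-axis ratios: sun y, ring −(22/68)·y, arm 0
boundary: total ω_ring = x − (22/68)·y = 0 and total ω_sun = x + y = 1  ⇒  y = 34/45, x = 11/45
row 2 ring = −(22/68)·34/45 = -11/45
totals (row 1 + row 2): sun 11/45 + 34/45 = 1, ring 11/45 + (-11/45) = 0, arm 11/45 + 0 = 11/45
asked cell (row1, arm) = 11/45

row1: w_G1=11/45 w_G3=11/45 w_R=11/45
row2: w_G1=34/45 w_G3=-11/45 w_R=0
total: w_G1=1 w_G3=0 w_R=11/45
asked value: 11/45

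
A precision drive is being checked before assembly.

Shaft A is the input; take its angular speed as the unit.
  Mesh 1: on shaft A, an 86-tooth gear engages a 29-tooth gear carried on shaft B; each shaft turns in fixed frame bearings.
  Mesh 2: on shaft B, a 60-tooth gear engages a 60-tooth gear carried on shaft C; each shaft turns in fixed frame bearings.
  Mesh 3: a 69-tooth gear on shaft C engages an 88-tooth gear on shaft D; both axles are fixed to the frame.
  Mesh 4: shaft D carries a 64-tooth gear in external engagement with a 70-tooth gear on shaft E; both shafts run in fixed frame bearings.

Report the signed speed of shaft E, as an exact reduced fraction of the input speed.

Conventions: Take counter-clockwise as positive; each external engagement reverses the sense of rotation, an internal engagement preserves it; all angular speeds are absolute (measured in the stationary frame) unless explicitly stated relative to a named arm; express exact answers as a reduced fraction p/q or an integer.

4-mesh fixed-axis compound train (all bearings frame-fixed)
mesh 1 [86T→29T]: |ω|/ω_in = 1×86/29 = 86/29, sense flips to −
mesh 2 [60T→60T]: |ω|/ω_in = (86/29)×60/60 = 86/29, sense flips to +
mesh 3 [69T→88T]: |ω|/ω_in = (86/29)×69/88 = 2967/1276, sense flips to −
mesh 4 [64T→70T]: |ω|/ω_in = (2967/1276)×64/70 = 23736/11165, sense flips to +
signed output speed (× input speed) = 23736/11165

23736/11165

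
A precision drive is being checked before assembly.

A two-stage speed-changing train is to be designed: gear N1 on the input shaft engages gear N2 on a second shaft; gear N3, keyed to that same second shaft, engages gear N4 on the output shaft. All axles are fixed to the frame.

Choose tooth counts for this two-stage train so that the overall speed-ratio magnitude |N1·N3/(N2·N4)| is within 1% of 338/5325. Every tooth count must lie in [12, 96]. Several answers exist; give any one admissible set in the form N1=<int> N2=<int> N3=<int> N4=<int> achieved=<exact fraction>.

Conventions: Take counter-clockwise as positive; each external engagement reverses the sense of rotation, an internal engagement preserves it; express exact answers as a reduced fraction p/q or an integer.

design class (target 338/5325): fixed-axis compound train
target = 338/5325 in lowest terms: an exact hit needs N1·N3 = k·338 and N2·N4 = k·5325 for one integer k, every count in [12, 96]; additionally prefer no 1:1 stage (N1 ≠ N2, N3 ≠ N4)
k = 1: N1·N3 = 338 = 13·26, N2·N4 = 5325 = 71·75
achieved = 13·26/(71·75) = 338/5325; |achieved − target| = 0 ≤ 169/266250 ✓

N1=13 N2=71 N3=26 N4=75 achieved=338/5325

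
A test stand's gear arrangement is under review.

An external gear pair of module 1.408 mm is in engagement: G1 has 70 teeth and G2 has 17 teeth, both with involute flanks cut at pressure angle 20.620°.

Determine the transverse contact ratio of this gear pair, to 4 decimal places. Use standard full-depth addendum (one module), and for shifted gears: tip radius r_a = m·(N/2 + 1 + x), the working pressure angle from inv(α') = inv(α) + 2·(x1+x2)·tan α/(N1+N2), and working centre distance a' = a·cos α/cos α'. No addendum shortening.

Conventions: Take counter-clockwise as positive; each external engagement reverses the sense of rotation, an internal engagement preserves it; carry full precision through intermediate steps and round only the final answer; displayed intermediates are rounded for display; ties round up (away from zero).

1.6338

single-mesh involute tooth geometry (70T engaging 17T at module 1.408)
base radii: r_b1 = 46.122959, r_b2 = 11.201290
tip radii: r_a1 = 50.688000, r_a2 = 13.376000
no profile shift: α' = α, a' = a
action lengths: √(r_a1²−r_b1²) = 21.022512, √(r_a2²−r_b2²) = 7.310847
base pitch p_b = π·m·cos α = 4.139987
CR = (21.022512 + 7.310847 − 61.248000·sin 20.62000°)/4.139987 = 1.633761
contact ratio ≈ 1.6338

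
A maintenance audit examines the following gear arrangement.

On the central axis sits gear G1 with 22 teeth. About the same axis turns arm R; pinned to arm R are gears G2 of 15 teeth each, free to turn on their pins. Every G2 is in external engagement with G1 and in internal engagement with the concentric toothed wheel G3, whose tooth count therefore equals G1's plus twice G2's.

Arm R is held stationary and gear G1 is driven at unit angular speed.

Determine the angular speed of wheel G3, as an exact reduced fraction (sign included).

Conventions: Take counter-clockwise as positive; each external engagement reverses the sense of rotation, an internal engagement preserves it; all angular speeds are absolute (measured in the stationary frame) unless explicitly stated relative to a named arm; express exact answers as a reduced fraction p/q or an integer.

class = planetary set [G3 = 22+2·15 = 52; Willis about the carrier]
ring teeth: 22 + 2·15 = 52
22(ω_sun−ω_arm) = −52(ω_ring−ω_arm),  ω_arm = 0, ω_sun = 1
ω_ring = 0 − (22/52)(1−0) = -11/26
exact speed ratio = -11/26

-11/26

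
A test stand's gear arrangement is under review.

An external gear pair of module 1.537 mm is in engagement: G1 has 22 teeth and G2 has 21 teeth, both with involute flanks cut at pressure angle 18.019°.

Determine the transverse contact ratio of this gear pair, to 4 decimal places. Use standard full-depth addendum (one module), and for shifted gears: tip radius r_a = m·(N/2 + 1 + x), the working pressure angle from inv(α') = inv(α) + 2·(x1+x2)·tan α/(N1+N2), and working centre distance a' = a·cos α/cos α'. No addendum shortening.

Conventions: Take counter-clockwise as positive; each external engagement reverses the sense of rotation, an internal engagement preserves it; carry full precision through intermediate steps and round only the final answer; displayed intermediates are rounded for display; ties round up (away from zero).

1.6518

single-mesh involute tooth geometry (22T engaging 21T at module 1.537)
base radii: r_b1 = 16.077779, r_b2 = 15.346971
tip radii: r_a1 = 18.444000, r_a2 = 17.675500
no profile shift: α' = α, a' = a
action lengths: √(r_a1²−r_b1²) = 9.038039, √(r_a2²−r_b2²) = 8.768910
base pitch p_b = π·m·cos α = 4.591803
CR = (9.038039 + 8.768910 − 33.045500·sin 18.01900°)/4.591803 = 1.651836
contact ratio ≈ 1.6518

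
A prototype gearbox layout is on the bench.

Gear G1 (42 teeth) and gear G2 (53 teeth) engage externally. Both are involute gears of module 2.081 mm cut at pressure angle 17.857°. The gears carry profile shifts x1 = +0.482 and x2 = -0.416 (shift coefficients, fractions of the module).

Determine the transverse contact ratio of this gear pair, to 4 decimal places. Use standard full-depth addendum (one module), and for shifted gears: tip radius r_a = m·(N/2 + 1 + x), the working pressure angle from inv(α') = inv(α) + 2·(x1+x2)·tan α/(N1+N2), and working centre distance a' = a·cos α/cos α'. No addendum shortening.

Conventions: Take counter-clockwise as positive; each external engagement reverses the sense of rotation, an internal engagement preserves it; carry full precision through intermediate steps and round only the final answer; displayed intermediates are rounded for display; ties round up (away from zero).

recognized (one external pair, fixed centres): single-mesh tooth geometry, m = 2.081, N1 = 42, N2 = 53
base radii: r_b1 = 41.595696, r_b2 = 52.489807
tip radii: r_a1 = 46.785042, r_a2 = 56.361804
inv(α') = inv(17.857°) + 2·(+0.482-0.416)·tan α/(42+53) = 0.01094681  ⇒  α' = 18.10055°
a' = a·cos α / cos α' = 98.8475·cos 17.857°/cos 18.10055° = 98.983944
action lengths: √(r_a1²−r_b1²) = 21.415841, √(r_a2²−r_b2²) = 20.529811
base pitch p_b = π·m·cos α = 6.222702
CR = (21.415841 + 20.529811 − 98.983944·sin 18.10055°)/6.222702 = 1.798700
contact ratio ≈ 1.7987

1.7987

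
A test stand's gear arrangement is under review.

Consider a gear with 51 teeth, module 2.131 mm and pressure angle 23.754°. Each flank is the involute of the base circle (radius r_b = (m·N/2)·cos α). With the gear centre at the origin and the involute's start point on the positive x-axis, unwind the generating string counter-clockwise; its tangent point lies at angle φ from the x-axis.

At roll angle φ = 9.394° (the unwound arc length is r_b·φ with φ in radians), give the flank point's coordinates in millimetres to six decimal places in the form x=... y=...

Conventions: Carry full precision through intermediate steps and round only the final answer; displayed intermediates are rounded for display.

x=50.400975 y=0.072874

recognized (one wheel, involute flank): single-mesh tooth geometry, m = 2.131, N = 51
pitch radius r_p = m·N/2 = 2.131·51/2 = 54.340500
base radius r_b = r_p·cos α = 54.340500·cos 23.754° = 49.736955
roll angle φ = 9.394° = 0.16395623 rad
x = r_b·(cos φ + φ·sin φ) = 50.400975
y = r_b·(sin φ − φ·cos φ) = 0.072874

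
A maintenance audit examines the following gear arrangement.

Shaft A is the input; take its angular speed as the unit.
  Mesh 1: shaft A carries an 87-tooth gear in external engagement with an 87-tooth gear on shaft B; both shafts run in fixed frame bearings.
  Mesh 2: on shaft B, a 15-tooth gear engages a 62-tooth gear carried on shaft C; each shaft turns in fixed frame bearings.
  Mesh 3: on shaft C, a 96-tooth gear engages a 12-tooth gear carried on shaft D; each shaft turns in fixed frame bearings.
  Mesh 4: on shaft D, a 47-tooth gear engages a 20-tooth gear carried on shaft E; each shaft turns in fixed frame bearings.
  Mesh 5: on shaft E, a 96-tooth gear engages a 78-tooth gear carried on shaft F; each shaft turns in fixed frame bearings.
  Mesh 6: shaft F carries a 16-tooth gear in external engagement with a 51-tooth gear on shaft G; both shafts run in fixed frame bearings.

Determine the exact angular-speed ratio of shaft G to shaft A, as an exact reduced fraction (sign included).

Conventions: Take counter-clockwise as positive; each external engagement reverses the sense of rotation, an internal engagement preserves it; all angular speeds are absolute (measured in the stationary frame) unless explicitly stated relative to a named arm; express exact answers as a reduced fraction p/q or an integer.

class = fixed-axis compound train [6 meshes; 6 ratios multiply, 6 sense flips]
mesh 1 [87T→87T]: running ratio 1, sense −
mesh 2 [15T→62T]: running ratio 15/62, sense +
mesh 3 [96T→12T]: running ratio 60/31, sense −
mesh 4 [47T→20T]: running ratio 141/31, sense +
mesh 5 [96T→78T]: running ratio 2256/403, sense −
mesh 6 [16T→51T]: running ratio 12032/6851, sense +
ω_out/ω_in = 12032/6851

12032/6851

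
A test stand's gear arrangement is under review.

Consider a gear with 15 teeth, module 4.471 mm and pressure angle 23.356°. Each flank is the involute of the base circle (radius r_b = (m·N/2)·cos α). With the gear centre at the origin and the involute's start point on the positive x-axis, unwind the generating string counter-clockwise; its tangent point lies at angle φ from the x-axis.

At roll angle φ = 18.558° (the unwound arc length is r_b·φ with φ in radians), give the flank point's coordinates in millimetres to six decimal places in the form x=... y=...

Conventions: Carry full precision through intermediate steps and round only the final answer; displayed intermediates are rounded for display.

single-mesh involute tooth geometry (15T wheel at module 4.471)
pitch radius r_p = m·N/2 = 4.471·15/2 = 33.532500
base radius r_b = r_p·cos α = 33.532500·cos 23.356° = 30.784825
roll angle φ = 18.558° = 0.32389820 rad
x = r_b·(cos φ + φ·sin φ) = 32.357537
y = r_b·(sin φ − φ·cos φ) = 0.345047

x=32.357537 y=0.345047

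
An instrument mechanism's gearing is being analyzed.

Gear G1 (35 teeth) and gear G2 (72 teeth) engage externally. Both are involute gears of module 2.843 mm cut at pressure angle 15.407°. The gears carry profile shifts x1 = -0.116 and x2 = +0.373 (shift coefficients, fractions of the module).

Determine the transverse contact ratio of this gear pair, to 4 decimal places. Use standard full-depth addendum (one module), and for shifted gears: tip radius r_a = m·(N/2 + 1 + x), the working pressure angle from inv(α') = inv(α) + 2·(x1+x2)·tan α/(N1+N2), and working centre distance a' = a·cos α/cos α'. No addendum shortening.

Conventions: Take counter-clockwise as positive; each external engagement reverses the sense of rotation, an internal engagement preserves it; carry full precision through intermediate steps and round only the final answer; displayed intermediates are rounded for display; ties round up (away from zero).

recognized (one external pair, fixed centres): single-mesh tooth geometry, m = 2.843, N1 = 35, N2 = 72
base radii: r_b1 = 47.964542, r_b2 = 98.669915
tip radii: r_a1 = 52.265712, r_a2 = 106.251439
inv(α') = inv(15.407°) + 2·(-0.116+0.373)·tan α/(35+72) = 0.00799826  ⇒  α' = 16.34441°
a' = a·cos α / cos α' = 152.1005·cos 15.407°/cos 16.34441° = 152.809891
action lengths: √(r_a1²−r_b1²) = 20.763125, √(r_a2²−r_b2²) = 39.415938
base pitch p_b = π·m·cos α = 8.610574
CR = (20.763125 + 39.415938 − 152.809891·sin 16.34441°)/8.610574 = 1.994844
contact ratio ≈ 1.9948

1.9948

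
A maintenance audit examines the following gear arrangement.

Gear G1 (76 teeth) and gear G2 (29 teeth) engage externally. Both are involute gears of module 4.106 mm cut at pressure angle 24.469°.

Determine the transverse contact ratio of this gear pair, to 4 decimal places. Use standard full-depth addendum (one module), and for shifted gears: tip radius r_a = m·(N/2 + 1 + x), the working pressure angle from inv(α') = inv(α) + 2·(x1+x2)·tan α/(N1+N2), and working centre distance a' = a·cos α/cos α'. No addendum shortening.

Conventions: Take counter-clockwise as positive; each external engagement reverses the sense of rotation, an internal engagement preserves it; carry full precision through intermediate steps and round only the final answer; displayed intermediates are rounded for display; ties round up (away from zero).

topology: single-mesh involute geometry — m = 4.106, 76T/29T pair
base radii: r_b1 = 142.014424, r_b2 = 54.189715
tip radii: r_a1 = 160.134000, r_a2 = 63.643000
no profile shift: α' = α, a' = a
action lengths: √(r_a1²−r_b1²) = 73.991900, √(r_a2²−r_b2²) = 33.375235
base pitch p_b = π·m·cos α = 11.740828
CR = (73.991900 + 33.375235 − 215.565000·sin 24.46900°)/11.740828 = 1.539919
contact ratio ≈ 1.5399

1.5399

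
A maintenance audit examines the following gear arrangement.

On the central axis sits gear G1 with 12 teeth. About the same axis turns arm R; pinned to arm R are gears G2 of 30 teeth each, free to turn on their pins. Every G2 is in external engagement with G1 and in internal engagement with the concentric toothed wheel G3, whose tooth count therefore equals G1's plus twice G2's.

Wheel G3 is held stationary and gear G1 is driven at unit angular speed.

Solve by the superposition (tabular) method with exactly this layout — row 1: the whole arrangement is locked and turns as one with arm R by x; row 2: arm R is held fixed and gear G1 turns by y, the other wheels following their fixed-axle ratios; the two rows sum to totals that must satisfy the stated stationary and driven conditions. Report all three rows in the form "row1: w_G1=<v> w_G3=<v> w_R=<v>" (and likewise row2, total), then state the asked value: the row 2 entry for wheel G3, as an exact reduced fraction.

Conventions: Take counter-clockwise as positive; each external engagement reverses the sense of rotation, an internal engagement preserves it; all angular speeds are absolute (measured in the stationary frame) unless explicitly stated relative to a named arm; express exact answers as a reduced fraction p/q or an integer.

planetary set (12T centre, 30T on arm, 72T internal) — Willis relation
row 1 (train locked, turned with arm): all members turn x
row 2: sun turns y, ring = −(12/72)·y, arm 0
boundary: total ω_ring = x − (12/72)·y = 0 and total ω_sun = x + y = 1  ⇒  y = 6/7, x = 1/7
row 2 ring = −(12/72)·6/7 = -1/7
totals (row 1 + row 2): sun 1/7 + 6/7 = 1, ring 1/7 + (-1/7) = 0, arm 1/7 + 0 = 1/7
asked cell (row2, ring) = -1/7

row1: w_G1=1/7 w_G3=1/7 w_R=1/7
row2: w_G1=6/7 w_G3=-1/7 w_R=0
total: w_G1=1 w_G3=0 w_R=1/7
asked value: -1/7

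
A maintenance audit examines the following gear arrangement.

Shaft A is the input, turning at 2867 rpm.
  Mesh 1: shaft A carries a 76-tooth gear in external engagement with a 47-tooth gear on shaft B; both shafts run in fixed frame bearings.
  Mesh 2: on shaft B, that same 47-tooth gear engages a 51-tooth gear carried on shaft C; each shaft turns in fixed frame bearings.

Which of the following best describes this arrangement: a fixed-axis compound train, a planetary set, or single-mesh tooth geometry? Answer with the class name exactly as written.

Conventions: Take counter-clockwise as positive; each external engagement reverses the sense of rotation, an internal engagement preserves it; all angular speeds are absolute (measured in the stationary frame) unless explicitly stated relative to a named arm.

fixed-axis compound train

class = fixed-axis compound train [2 meshes; 2 ratios multiply, 2 sense flips]
classification: fixed-axis compound train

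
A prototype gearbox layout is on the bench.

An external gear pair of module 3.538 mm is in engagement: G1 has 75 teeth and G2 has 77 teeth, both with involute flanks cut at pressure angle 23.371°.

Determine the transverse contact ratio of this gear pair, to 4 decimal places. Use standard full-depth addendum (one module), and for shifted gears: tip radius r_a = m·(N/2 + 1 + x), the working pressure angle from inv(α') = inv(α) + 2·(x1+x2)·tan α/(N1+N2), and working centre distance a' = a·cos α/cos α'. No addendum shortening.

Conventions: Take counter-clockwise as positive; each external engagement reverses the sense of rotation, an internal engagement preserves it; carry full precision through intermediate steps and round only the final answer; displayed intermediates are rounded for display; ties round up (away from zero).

1.6423

topology: single-mesh involute geometry — m = 3.538, 75T/77T pair
base radii: r_b1 = 121.789749, r_b2 = 125.037476
tip radii: r_a1 = 136.213000, r_a2 = 139.751000
no profile shift: α' = α, a' = a
action lengths: √(r_a1²−r_b1²) = 61.001954, √(r_a2²−r_b2²) = 62.417719
base pitch p_b = π·m·cos α = 10.203034
CR = (61.001954 + 62.417719 − 268.888000·sin 23.37100°)/10.203034 = 1.642285
contact ratio ≈ 1.6423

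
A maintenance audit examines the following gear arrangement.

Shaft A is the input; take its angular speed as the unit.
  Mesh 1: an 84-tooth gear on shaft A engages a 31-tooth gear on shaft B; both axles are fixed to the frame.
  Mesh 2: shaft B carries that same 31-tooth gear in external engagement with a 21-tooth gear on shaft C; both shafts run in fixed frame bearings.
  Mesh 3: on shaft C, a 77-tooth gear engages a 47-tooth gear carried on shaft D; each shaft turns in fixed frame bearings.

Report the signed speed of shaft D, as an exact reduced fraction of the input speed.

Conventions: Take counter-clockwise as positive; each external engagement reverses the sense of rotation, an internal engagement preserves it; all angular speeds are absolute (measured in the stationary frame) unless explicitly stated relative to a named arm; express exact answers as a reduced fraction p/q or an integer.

-308/47

3-mesh fixed-axis compound train (all bearings frame-fixed)
mesh 1 [84T→31T]: |ω|/ω_in = 1×84/31 = 84/31, sense flips to −
mesh 2 [31T→21T]: |ω|/ω_in = (84/31)×31/21 = 4, sense flips to +
mesh 3 [77T→47T]: |ω|/ω_in = 4×77/47 = 308/47, sense flips to −
signed output speed (× input speed) = -308/47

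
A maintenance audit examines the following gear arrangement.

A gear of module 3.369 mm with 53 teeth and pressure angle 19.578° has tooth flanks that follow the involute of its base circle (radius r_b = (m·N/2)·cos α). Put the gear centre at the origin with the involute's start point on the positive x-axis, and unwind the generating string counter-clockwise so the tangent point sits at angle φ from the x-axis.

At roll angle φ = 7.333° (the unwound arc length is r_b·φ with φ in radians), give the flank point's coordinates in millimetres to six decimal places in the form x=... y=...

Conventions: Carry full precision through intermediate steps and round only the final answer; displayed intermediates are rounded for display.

x=84.803076 y=0.058685

topology: single-mesh involute geometry — m = 3.369, N = 53
pitch radius r_p = m·N/2 = 3.369·53/2 = 89.278500
base radius r_b = r_p·cos α = 89.278500·cos 19.578° = 84.116970
roll angle φ = 7.333° = 0.12798499 rad
x = r_b·(cos φ + φ·sin φ) = 84.803076
y = r_b·(sin φ − φ·cos φ) = 0.058685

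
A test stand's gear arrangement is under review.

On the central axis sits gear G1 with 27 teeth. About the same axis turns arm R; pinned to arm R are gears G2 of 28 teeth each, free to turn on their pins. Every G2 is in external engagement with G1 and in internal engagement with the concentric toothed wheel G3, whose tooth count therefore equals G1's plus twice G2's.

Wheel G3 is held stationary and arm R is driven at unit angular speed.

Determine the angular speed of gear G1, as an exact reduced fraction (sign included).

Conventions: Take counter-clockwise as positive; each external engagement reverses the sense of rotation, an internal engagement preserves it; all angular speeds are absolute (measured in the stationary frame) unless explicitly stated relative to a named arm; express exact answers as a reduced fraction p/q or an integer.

recognized (axles ride arm R): planetary set, 27/28/83 teeth
ring teeth: 27 + 2·28 = 83
27(ω_sun−ω_arm) = −83(ω_ring−ω_arm),  ω_ring = 0, ω_arm = 1
ω_sun = 1 − (83/27)(0−1) = 110/27
exact speed ratio = 110/27

110/27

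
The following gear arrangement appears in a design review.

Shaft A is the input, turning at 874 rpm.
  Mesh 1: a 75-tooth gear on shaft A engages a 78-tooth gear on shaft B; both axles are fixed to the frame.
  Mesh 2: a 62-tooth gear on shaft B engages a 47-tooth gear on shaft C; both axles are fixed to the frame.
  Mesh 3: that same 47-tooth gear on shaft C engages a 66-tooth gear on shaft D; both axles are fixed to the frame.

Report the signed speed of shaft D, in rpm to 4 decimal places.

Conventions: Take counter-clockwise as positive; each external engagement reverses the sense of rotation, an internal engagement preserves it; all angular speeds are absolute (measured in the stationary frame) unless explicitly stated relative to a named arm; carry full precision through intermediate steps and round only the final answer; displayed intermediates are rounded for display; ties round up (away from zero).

-789.4522 rpm

recognized (4 fixed axles, 3 meshes): fixed-axis compound train
mesh 1 [75T→78T]: ω = 874.0000×75/78 = 840.3846 rpm, sense flips to −
mesh 2 [62T→47T]: ω = 840.3846×62/47 = 1108.5925 rpm, sense flips to +
mesh 3 [47T→66T]: ω = 1108.5925×47/66 = 789.4522 rpm, sense flips to −
signed output speed = -789.4522 rpm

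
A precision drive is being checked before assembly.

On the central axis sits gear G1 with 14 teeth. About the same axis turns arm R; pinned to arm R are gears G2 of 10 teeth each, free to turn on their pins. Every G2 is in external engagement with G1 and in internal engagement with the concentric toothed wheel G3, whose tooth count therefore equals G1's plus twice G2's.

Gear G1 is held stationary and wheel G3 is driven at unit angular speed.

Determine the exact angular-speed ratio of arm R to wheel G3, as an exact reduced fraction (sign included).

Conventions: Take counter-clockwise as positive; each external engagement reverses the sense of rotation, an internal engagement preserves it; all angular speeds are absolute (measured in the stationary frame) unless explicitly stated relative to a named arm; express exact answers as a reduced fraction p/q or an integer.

planetary set (14T centre, 10T on arm, 34T internal) — Willis relation
ring teeth: 14 + 2·10 = 34
14(ω_sun−ω_arm) = −34(ω_ring−ω_arm),  ω_sun = 0, ω_ring = 1
14(0−ω_arm) = −34(1−ω_arm)  ⇒  48·ω_arm = 34  ⇒  ω_arm = 17/24
ω_out/ω_in = 17/24

17/24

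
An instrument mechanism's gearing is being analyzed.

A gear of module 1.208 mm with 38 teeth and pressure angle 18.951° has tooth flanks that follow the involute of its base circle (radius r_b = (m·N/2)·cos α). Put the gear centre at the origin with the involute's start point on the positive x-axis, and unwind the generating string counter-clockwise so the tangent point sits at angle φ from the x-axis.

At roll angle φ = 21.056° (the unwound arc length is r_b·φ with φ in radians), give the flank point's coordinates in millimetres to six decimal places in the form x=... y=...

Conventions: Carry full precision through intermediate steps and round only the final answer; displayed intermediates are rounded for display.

topology: single-mesh involute geometry — m = 1.208, N = 38
pitch radius r_p = m·N/2 = 1.208·38/2 = 22.952000
base radius r_b = r_p·cos α = 22.952000·cos 18.951° = 21.707925
roll angle φ = 21.056° = 0.36749653 rad
x = r_b·(cos φ + φ·sin φ) = 23.124670
y = r_b·(sin φ − φ·cos φ) = 0.354307

x=23.124670 y=0.354307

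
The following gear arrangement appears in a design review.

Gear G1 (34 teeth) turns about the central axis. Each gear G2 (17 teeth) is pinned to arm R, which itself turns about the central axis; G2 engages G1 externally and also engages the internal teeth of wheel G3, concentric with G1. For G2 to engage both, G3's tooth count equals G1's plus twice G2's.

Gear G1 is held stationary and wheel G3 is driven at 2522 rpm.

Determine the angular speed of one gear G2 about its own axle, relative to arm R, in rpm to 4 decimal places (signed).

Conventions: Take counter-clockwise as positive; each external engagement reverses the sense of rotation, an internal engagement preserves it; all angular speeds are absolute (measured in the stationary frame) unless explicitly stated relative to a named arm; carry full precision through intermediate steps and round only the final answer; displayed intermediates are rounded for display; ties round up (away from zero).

+3362.6667 rpm

topology: planetary set — G1 34T / G2 17T / G3 68T, arm = carrier (Willis)
normalise by the input: solve with ω_ring = 1, then scale by 2522 rpm
ring teeth: 34 + 2·17 = 68
34(ω_sun−ω_arm) = −68(ω_ring−ω_arm),  ω_sun = 0, ω_ring = 1
34(0−ω_arm) = −68(1−ω_arm)  ⇒  102·ω_arm = 68  ⇒  ω_arm = 2/3
sun–planet mesh: 34·(0−2/3) = −17·(ω_p−ω_arm)  ⇒  ω_p−ω_arm = 4/3
scale: ω_p−ω_arm = 4/3 × 2522 rpm = +3362.6667 rpm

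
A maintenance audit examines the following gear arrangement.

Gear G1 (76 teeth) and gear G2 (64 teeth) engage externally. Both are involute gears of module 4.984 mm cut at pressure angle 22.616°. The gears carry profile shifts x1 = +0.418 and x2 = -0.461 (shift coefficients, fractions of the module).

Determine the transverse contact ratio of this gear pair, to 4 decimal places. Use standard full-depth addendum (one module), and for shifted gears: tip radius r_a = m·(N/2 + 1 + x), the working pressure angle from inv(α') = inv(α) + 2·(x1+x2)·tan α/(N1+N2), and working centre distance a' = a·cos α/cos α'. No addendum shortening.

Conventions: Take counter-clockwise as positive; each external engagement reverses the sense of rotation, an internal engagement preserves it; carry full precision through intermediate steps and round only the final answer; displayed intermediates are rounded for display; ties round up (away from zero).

topology: single-mesh involute geometry — m = 4.984, 76T/64T pair
base radii: r_b1 = 174.828298, r_b2 = 147.223830
tip radii: r_a1 = 196.459312, r_a2 = 162.174376
inv(α') = inv(22.616°) + 2·(+0.418-0.461)·tan α/(76+64) = 0.02160793  ⇒  α' = 22.53116°
a' = a·cos α / cos α' = 348.8800·cos 22.616°/cos 22.53116° = 348.665307
action lengths: √(r_a1²−r_b1²) = 89.617674, √(r_a2²−r_b2²) = 68.012294
base pitch p_b = π·m·cos α = 14.453666
CR = (89.617674 + 68.012294 − 348.665307·sin 22.53116°)/14.453666 = 1.662302
contact ratio ≈ 1.6623

1.6623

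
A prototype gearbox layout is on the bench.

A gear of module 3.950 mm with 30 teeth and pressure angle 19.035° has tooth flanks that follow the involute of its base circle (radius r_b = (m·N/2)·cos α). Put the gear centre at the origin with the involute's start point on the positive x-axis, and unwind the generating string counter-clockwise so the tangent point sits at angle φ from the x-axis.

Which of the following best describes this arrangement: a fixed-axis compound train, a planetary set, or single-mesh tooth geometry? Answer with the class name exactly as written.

single-mesh tooth geometry

recognized (one wheel, involute flank): single-mesh tooth geometry, m = 3.950, N = 30
classification: single-mesh tooth geometry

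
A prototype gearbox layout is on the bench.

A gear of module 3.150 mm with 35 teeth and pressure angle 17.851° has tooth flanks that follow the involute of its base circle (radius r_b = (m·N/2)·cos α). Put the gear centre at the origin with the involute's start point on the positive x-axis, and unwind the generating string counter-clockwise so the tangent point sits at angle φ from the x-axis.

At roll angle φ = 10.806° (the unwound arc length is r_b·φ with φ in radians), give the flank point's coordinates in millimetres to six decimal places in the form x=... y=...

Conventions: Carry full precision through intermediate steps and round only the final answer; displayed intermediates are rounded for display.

single-mesh involute tooth geometry (35T wheel at module 3.150)
pitch radius r_p = m·N/2 = 3.150·35/2 = 55.125000
base radius r_b = r_p·cos α = 55.125000·cos 17.851° = 52.471112
roll angle φ = 10.806° = 0.18860028 rad
x = r_b·(cos φ + φ·sin φ) = 53.396031
y = r_b·(sin φ − φ·cos φ) = 0.116918

x=53.396031 y=0.116918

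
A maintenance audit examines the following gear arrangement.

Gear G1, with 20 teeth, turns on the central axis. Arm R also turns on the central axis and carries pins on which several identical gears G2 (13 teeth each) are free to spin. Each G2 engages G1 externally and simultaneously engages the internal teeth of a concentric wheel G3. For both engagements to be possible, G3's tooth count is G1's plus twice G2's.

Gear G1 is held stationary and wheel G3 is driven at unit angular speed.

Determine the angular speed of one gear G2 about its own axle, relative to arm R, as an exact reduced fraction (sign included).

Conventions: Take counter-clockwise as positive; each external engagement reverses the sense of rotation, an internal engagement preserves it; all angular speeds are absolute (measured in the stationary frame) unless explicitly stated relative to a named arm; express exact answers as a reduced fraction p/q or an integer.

recognized (axles ride arm R): planetary set, 20/13/46 teeth
ring teeth: 20 + 2·13 = 46
20(ω_sun−ω_arm) = −46(ω_ring−ω_arm),  ω_sun = 0, ω_ring = 1
20(0−ω_arm) = −46(1−ω_arm)  ⇒  66·ω_arm = 46  ⇒  ω_arm = 23/33
sun–planet mesh: 20·(0−23/33) = −13·(ω_p−ω_arm)  ⇒  ω_p−ω_arm = 460/429
exact speed ratio = 460/429

460/429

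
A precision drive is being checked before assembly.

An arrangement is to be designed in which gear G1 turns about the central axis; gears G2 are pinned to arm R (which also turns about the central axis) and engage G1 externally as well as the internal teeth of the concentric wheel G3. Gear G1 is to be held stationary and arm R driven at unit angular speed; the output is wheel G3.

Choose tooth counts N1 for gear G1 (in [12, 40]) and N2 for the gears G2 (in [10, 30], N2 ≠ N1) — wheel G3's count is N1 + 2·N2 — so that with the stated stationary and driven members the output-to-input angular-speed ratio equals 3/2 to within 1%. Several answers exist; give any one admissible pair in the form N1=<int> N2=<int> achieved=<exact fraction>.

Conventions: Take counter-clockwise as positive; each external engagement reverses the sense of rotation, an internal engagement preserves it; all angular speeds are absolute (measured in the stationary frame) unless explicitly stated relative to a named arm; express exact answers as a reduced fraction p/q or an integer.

N1=20 N2=10 achieved=3/2

design class (target 3/2): planetary set
Willis with ω_sun = 0: ω_ring/ω_arm = (N1+N3)/N3; set equal to 3/2  ⇒  N3/N1 = 1/(3/2 − 1) = 2
N3 = N1 + 2·N2  ⇒  N2/N1 = (N3/N1 − 1)/2 = (2 − 1)/2 = 1/2
smallest multiple with N1 ≥ 12 and N2 ≥ 10: k = 10  ⇒  N1 = 10·2 = 20, N2 = 10·1 = 10 (N1 ≤ 40, N2 ≤ 30, N2 ≠ N1 ✓), N3 = 20 + 2·10 = 40
check: (N1+N3)/N3 with N1 = 20, N3 = 40 gives 3/2; |achieved − target| = 0 ≤ 3/200 ✓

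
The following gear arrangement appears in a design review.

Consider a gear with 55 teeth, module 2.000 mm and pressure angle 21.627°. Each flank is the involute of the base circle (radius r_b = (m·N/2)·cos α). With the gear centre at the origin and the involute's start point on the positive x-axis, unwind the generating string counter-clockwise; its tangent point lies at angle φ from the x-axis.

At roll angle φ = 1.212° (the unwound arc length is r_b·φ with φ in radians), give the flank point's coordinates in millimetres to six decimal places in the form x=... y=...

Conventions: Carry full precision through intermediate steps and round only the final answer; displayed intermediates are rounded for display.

x=51.139598 y=0.000161

recognized (one wheel, involute flank): single-mesh tooth geometry, m = 2.000, N = 55
pitch radius r_p = m·N/2 = 2.000·55/2 = 55.000000
base radius r_b = r_p·cos α = 55.000000·cos 21.627° = 51.128160
roll angle φ = 1.212° = 0.02115339 rad
x = r_b·(cos φ + φ·sin φ) = 51.139598
y = r_b·(sin φ − φ·cos φ) = 0.000161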